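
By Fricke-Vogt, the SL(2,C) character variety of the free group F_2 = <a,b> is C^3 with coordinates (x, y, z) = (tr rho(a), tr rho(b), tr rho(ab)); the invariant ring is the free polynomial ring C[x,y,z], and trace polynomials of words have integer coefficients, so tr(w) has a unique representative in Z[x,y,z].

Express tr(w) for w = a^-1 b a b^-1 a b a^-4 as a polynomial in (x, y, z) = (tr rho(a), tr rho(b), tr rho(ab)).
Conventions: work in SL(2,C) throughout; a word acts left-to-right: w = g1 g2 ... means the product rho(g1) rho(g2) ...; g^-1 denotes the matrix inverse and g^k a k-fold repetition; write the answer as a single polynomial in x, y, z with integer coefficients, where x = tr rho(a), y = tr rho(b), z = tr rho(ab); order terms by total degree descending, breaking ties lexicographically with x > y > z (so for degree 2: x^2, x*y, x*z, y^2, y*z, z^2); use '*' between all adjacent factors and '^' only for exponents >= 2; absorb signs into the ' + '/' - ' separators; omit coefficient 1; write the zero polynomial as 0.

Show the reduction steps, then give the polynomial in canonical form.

x^6*y^2*z - x^7*y - x^5*y^3 - 2*x^5*y*z^2 + x^6*z - 3*x^4*y^2*z + x^4*z^3 + 8*x^5*y + 4*x^3*y^3 + 7*x^3*y*z^2 - 7*x^4*z - 3*x^2*z^3 - 18*x^3*y - 3*x*y^3 - 4*x*y*z^2 + 12*x^2*z + y^2*z + z^3 + 10*x*y - 3*z

tr(b^2 a) = tr(b) * tr(a b) - tr(a) = y*z - x
tr(b^2) = tr(b) * tr(b) - tr(1) = y^2 - 2
and tr(b a^2 b) = tr(a) * tr(b^2 a) - tr(b^2) = x*y*z - x^2 - y^2 + 2
next, tr(b a b a) = tr(b a) * tr(b a) - tr(1) = z^2 - 2
and tr(b a^2 b a) = tr(a) * tr(b a b a) - tr(b a b) = x*z^2 - y*z - x
tr(a^-1 b a^2 b) = tr(b a^2 b) * tr(a) - tr(b a^2 b a) = x^2*y*z - x^3 - x*y^2 - x*z^2 + y*z + 3*x
next, tr(b a^2 b a^-2) = tr(a^-1 b a^2 b) * tr(a) - tr(a^-1 b a^2 b a) = x^3*y*z - x^4 - x^2*y^2 - x^2*z^2 + 4*x^2 + y^2 - 2
next, tr(a^-1 b a^2 b a^-2) = tr(b a^2 b a^-2) * tr(a) - tr(b a^2 b a^-1) = x^4*y*z - x^5 - x^3*y^2 - x^3*z^2 - x^2*y*z + 5*x^3 + 2*x*y^2 + x*z^2 - y*z - 5*x
tr(a b a^-4 b a) = tr(a^-1 b a^2 b a^-2) * tr(a) - tr(a^-1 b a^2 b a^-1) = x^5*y*z - x^6 - x^4*y^2 - x^4*z^2 - 2*x^3*y*z + 6*x^4 + 3*x^2*y^2 + 2*x^2*z^2 - x*y*z - 9*x^2 - y^2 + 2
and tr(a b a) = tr(a) * tr(b a) - tr(b) = x*z - y
tr(b a b a b) = tr(b) * tr(a b a b) - tr(a b a) = y*z^2 - x*z - y
tr(b a b a b a) = tr(b a) * tr(b a b a) - tr(b^-1 a^-1) = z^3 - 3*z
tr(b a b a b a^-1) = tr(b a b a b) * tr(a) - tr(b a b a b a) = x*y*z^2 - x^2*z - z^3 - x*y + 3*z
tr(a^-2 b a b a b) = tr(b a b a b a^-1) * tr(a) - tr(b a b a b) = x^2*y*z^2 - x^3*z - x*z^3 - x^2*y - y*z^2 + 4*x*z + y
and tr(b a b a b a^-3) = tr(a^-2 b a b a b) * tr(a) - tr(a^-2 b a b a b a) = x^3*y*z^2 - x^4*z - x^2*z^3 - x^3*y - 2*x*y*z^2 + 5*x^2*z + z^3 + 2*x*y - 3*z
and tr(a b a^-4 b a b) = tr(b a b a b a^-3) * tr(a) - tr(b a b a b a^-2) = x^4*y*z^2 - x^5*z - x^3*z^3 - x^4*y - 3*x^2*y*z^2 + 6*x^3*z + 2*x*z^3 + 3*x^2*y + y*z^2 - 7*x*z - y
next, tr(a^-3 b a b^-1 a b a^-1) = tr(a b a^-4 b a) * tr(b) - tr(a b a^-4 b a b) = x^5*y^2*z - x^6*y - x^4*y^3 - 2*x^4*y*z^2 + x^5*z - 2*x^3*y^2*z + x^3*z^3 + 7*x^4*y + 3*x^2*y^3 + 5*x^2*y*z^2 - 6*x^3*z - x*y^2*z - 2*x*z^3 - 12*x^2*y - y^3 - y*z^2 + 7*x*z + 3*y
tr(b a b^-1 a b) = tr(a b^2 a) * tr(b) - tr(a b^2 a b) = x*y^2*z - x^2*y - y^3 - y*z^2 + x*z + 3*y
next, tr(b a b^-1 a b a) = tr(a b a b a) * tr(b) - tr(a b a b a b) = x*y*z^2 - y^2*z - z^3 - x*y + 3*z
and tr(b a b^-1 a b a^-1) = tr(b a b^-1 a b) * tr(a) - tr(b a b^-1 a b a) = x^2*y^2*z - x^3*y - x*y^3 - 2*x*y*z^2 + x^2*z + y^2*z + z^3 + 4*x*y - 3*z
tr(a^-1 b a b^-1 a b a^-1) = tr(b a b^-1 a b a^-1) * tr(a) - tr(b a b^-1 a b) = x^3*y^2*z - x^4*y - x^2*y^3 - 2*x^2*y*z^2 + x^3*z + x*z^3 + 5*x^2*y + y^3 + y*z^2 - 4*x*z - 3*y
next, tr(a^-3 b a b^-1 a b) = tr(a^-1 b a b^-1 a b a^-1) * tr(a) - tr(a^-1 b a b^-1 a b) = x^4*y^2*z - x^5*y - x^3*y^3 - 2*x^3*y*z^2 + x^4*z - x^2*y^2*z + x^2*z^3 + 6*x^3*y + 2*x*y^3 + 3*x*y*z^2 - 5*x^2*z - y^2*z - z^3 - 7*x*y + 3*z
tr(a^-1 b a b^-1 a b a^-4) = tr(a^-3 b a b^-1 a b a^-1) * tr(a) - tr(a^-3 b a b^-1 a b) = x^6*y^2*z - x^7*y - x^5*y^3 - 2*x^5*y*z^2 + x^6*z - 3*x^4*y^2*z + x^4*z^3 + 8*x^5*y + 4*x^3*y^3 + 7*x^3*y*z^2 - 7*x^4*z - 3*x^2*z^3 - 18*x^3*y - 3*x*y^3 - 4*x*y*z^2 + 12*x^2*z + y^2*z + z^3 + 10*x*y - 3*z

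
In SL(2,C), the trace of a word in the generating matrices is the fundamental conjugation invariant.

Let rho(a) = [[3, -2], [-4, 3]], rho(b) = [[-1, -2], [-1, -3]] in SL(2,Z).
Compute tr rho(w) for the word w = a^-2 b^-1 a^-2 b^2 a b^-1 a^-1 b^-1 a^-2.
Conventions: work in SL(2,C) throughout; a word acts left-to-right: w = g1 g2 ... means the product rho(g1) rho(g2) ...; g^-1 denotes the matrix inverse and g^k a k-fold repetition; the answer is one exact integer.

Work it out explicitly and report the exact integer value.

-59504

rho(a^-1) = [[3, 2], [4, 3]]
... * rho(a^-1) = [[3, 2], [4, 3]]  ->  [[17, 12], [24, 17]]
... * rho(b^-1) = [[-3, 2], [1, -1]]  ->  [[-39, 22], [-55, 31]]
... * rho(a^-1) = [[3, 2], [4, 3]]  ->  [[-29, -12], [-41, -17]]
... * rho(a^-1) = [[3, 2], [4, 3]]  ->  [[-135, -94], [-191, -133]]
... * rho(b) = [[-1, -2], [-1, -3]]  ->  [[229, 552], [324, 781]]
... * rho(b) = [[-1, -2], [-1, -3]]  ->  [[-781, -2114], [-1105, -2991]]
... * rho(a) = [[3, -2], [-4, 3]]  ->  [[6113, -4780], [8649, -6763]]
... * rho(b^-1) = [[-3, 2], [1, -1]]  ->  [[-23119, 17006], [-32710, 24061]]
... * rho(a^-1) = [[3, 2], [4, 3]]  ->  [[-1333, 4780], [-1886, 6763]]
... * rho(b^-1) = [[-3, 2], [1, -1]]  ->  [[8779, -7446], [12421, -10535]]
... * rho(a^-1) = [[3, 2], [4, 3]]  ->  [[-3447, -4780], [-4877, -6763]]
... * rho(a^-1) = [[3, 2], [4, 3]]  ->  [[-29461, -21234], [-41683, -30043]]
tr = -29461 + -30043 = -59504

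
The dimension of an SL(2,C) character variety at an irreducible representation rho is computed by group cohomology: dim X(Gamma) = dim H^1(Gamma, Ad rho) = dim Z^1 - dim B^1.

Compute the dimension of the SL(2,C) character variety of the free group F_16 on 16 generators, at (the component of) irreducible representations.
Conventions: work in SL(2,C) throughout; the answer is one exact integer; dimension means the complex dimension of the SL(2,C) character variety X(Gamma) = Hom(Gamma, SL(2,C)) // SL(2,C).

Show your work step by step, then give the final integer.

45

The free group F_16: 16 generators, no relators.
Z^1(Gamma, Ad rho) = (sl_2)^16: a cocycle is a free choice of one sl_2 vector per generator, so dim Z^1 = 3*16 = 48.
Irreducibility makes the coboundary map sl_2 -> Z^1 injective (trivial centralizer), so dim B^1 = 3.
dim H^1 = 48 - 3 = 45, which is dim X.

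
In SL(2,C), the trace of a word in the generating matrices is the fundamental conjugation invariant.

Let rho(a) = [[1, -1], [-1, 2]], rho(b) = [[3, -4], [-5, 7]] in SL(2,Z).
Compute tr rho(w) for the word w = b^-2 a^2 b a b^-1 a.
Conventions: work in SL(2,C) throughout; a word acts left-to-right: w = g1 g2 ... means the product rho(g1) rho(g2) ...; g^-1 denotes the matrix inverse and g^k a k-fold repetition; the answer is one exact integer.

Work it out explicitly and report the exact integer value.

rho(b^-1) = [[7, 4], [5, 3]]
... * rho(b^-1) = [[7, 4], [5, 3]]  ->  [[69, 40], [50, 29]]
... * rho(a) = [[1, -1], [-1, 2]]  ->  [[29, 11], [21, 8]]
... * rho(a) = [[1, -1], [-1, 2]]  ->  [[18, -7], [13, -5]]
... * rho(b) = [[3, -4], [-5, 7]]  ->  [[89, -121], [64, -87]]
... * rho(a) = [[1, -1], [-1, 2]]  ->  [[210, -331], [151, -238]]
... * rho(b^-1) = [[7, 4], [5, 3]]  ->  [[-185, -153], [-133, -110]]
... * rho(a) = [[1, -1], [-1, 2]]  ->  [[-32, -121], [-23, -87]]
tr = -32 + -87 = -119

-119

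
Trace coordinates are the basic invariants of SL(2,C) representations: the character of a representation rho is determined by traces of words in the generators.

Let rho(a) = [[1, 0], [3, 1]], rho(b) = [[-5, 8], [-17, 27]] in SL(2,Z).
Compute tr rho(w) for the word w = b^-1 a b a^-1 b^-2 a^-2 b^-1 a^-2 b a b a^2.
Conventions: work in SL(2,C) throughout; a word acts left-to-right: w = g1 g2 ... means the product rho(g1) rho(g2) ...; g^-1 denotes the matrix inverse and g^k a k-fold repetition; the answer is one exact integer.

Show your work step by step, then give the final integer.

rho(b^-1) = [[27, -8], [17, -5]]
... * rho(a) = [[1, 0], [3, 1]]  ->  [[3, -8], [2, -5]]
... * rho(b) = [[-5, 8], [-17, 27]]  ->  [[121, -192], [75, -119]]
... * rho(a^-1) = [[1, 0], [-3, 1]]  ->  [[697, -192], [432, -119]]
... * rho(b^-1) = [[27, -8], [17, -5]]  ->  [[15555, -4616], [9641, -2861]]
... * rho(b^-1) = [[27, -8], [17, -5]]  ->  [[341513, -101360], [211670, -62823]]
... * rho(a^-1) = [[1, 0], [-3, 1]]  ->  [[645593, -101360], [400139, -62823]]
... * rho(a^-1) = [[1, 0], [-3, 1]]  ->  [[949673, -101360], [588608, -62823]]
... * rho(b^-1) = [[27, -8], [17, -5]]  ->  [[23918051, -7090584], [14824425, -4394749]]
... * rho(a^-1) = [[1, 0], [-3, 1]]  ->  [[45189803, -7090584], [28008672, -4394749]]
... * rho(a^-1) = [[1, 0], [-3, 1]]  ->  [[66461555, -7090584], [41192919, -4394749]]
... * rho(b) = [[-5, 8], [-17, 27]]  ->  [[-211767847, 340246672], [-131253862, 210885129]]
... * rho(a) = [[1, 0], [3, 1]]  ->  [[808972169, 340246672], [501401525, 210885129]]
... * rho(b) = [[-5, 8], [-17, 27]]  ->  [[-9829054269, 15658437496], [-6092054818, 9705110683]]
... * rho(a) = [[1, 0], [3, 1]]  ->  [[37146258219, 15658437496], [23023277231, 9705110683]]
... * rho(a) = [[1, 0], [3, 1]]  ->  [[84121570707, 15658437496], [52138609280, 9705110683]]
tr = 84121570707 + 9705110683 = 93826681390

93826681390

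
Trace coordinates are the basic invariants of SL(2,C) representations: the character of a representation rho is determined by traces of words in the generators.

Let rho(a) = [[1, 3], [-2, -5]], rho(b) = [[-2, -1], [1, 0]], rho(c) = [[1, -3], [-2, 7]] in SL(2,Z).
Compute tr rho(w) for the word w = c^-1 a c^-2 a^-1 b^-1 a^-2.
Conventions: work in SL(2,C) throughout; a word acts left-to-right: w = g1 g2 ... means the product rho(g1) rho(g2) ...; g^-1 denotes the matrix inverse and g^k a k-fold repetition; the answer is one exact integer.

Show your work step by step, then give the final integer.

6557

rho(c^-1) = [[7, 3], [2, 1]]
... * rho(a) = [[1, 3], [-2, -5]]  ->  [[1, 6], [0, 1]]
... * rho(c^-1) = [[7, 3], [2, 1]]  ->  [[19, 9], [2, 1]]
... * rho(c^-1) = [[7, 3], [2, 1]]  ->  [[151, 66], [16, 7]]
... * rho(a^-1) = [[-5, -3], [2, 1]]  ->  [[-623, -387], [-66, -41]]
... * rho(b^-1) = [[0, 1], [-1, -2]]  ->  [[387, 151], [41, 16]]
... * rho(a^-1) = [[-5, -3], [2, 1]]  ->  [[-1633, -1010], [-173, -107]]
... * rho(a^-1) = [[-5, -3], [2, 1]]  ->  [[6145, 3889], [651, 412]]
tr = 6145 + 412 = 6557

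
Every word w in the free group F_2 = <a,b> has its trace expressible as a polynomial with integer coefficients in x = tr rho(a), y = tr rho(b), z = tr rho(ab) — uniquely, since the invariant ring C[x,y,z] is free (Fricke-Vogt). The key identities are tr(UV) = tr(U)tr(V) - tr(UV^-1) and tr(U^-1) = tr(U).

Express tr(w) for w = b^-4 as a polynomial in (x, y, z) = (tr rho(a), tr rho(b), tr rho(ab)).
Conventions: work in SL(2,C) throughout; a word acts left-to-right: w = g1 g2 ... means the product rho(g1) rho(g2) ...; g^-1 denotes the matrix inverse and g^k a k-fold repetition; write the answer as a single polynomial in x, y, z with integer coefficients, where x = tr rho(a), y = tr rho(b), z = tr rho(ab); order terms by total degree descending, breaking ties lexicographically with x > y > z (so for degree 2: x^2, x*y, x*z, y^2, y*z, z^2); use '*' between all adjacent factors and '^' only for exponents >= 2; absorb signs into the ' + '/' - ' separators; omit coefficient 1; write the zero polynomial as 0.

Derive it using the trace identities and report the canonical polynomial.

use: trace(b^-1) = trace(b) = y
trace(b^-2) = trace(b^-1) trace(b) - trace(1)   [inverse elimination on b] = y^2 - 2
use: trace(b^-3) = trace(b^-2) trace(b) - trace(b^-1)   [inverse elimination on b] = y^3 - 3*y
trace(b^-4) = trace(b^-3) trace(b) - trace(b^-2)   [inverse elimination on b] = y^4 - 4*y^2 + 2

y^4 - 4*y^2 + 2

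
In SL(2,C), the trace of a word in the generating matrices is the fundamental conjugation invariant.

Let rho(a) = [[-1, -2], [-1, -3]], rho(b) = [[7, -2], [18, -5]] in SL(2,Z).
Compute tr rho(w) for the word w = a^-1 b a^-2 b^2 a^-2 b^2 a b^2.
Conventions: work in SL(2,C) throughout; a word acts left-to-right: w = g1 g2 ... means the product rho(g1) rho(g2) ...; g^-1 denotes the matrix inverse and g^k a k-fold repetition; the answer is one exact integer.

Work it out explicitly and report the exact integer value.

rho(a^-1) = [[-3, 2], [1, -1]]
... * rho(b) = [[7, -2], [18, -5]]  ->  [[15, -4], [-11, 3]]
... * rho(a^-1) = [[-3, 2], [1, -1]]  ->  [[-49, 34], [36, -25]]
... * rho(a^-1) = [[-3, 2], [1, -1]]  ->  [[181, -132], [-133, 97]]
... * rho(b) = [[7, -2], [18, -5]]  ->  [[-1109, 298], [815, -219]]
... * rho(b) = [[7, -2], [18, -5]]  ->  [[-2399, 728], [1763, -535]]
... * rho(a^-1) = [[-3, 2], [1, -1]]  ->  [[7925, -5526], [-5824, 4061]]
... * rho(a^-1) = [[-3, 2], [1, -1]]  ->  [[-29301, 21376], [21533, -15709]]
... * rho(b) = [[7, -2], [18, -5]]  ->  [[179661, -48278], [-132031, 35479]]
... * rho(b) = [[7, -2], [18, -5]]  ->  [[388623, -117932], [-285595, 86667]]
... * rho(a) = [[-1, -2], [-1, -3]]  ->  [[-270691, -423450], [198928, 311189]]
... * rho(b) = [[7, -2], [18, -5]]  ->  [[-9516937, 2658632], [6993898, -1953801]]
... * rho(b) = [[7, -2], [18, -5]]  ->  [[-18763183, 5740714], [13788868, -4218791]]
tr = -18763183 + -4218791 = -22981974

-22981974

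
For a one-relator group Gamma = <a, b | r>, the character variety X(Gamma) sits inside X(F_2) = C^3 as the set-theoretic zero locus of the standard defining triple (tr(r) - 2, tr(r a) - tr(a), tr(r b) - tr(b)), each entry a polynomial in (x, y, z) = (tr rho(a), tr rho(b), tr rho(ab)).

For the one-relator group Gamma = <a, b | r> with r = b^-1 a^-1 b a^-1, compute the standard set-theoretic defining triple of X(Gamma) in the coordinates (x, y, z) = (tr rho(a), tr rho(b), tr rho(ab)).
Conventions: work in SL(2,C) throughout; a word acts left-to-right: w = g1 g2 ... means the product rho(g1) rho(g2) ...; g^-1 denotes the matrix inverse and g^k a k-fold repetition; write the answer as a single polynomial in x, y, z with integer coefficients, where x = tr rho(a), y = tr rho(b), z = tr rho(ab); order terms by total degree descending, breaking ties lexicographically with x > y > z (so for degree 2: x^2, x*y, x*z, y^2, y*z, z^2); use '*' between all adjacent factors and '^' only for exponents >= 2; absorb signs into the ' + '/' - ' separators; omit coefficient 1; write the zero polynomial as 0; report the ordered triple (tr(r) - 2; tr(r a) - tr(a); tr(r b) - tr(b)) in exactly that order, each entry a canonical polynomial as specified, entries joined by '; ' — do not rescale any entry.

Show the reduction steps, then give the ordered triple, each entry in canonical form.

trace(a^-1 b) = trace(b) * trace(a) - trace(b a) = x*y - z
trace(a^-1 b a^-1) = trace(a^-1 b) * trace(a) - trace(a^-1 b a) = x^2*y - x*z - y
trace(b^2) = trace(b) * trace(b) - trace(1) = y^2 - 2
trace(b^2 a) = trace(b) * trace(a b) - trace(a) = y*z - x
next, trace(b a^-1 b) = trace(b^2) * trace(a) - trace(b^2 a) = x*y^2 - y*z - x
trace(b a b a) = trace(b a) * trace(b a) - trace(1) = z^2 - 2
trace(b a^-1 b a) = trace(b a b) * trace(a) - trace(b a b a) = x*y*z - x^2 - z^2 + 2
trace(a^-1 b a^-1 b) = trace(b a^-1 b) * trace(a) - trace(b a^-1 b a) = x^2*y^2 - 2*x*y*z + z^2 - 2
next, trace(b^-1 a^-1 b a^-1) = trace(a^-1 b a^-1) * trace(b) - trace(a^-1 b a^-1 b) = x*y*z - y^2 - z^2 + 2
assemble the triple (trace(r) - 2; trace(r a) - x; trace(r b) - y)

x*y*z - y^2 - z^2; 0; x^2*y - x*z - 2*y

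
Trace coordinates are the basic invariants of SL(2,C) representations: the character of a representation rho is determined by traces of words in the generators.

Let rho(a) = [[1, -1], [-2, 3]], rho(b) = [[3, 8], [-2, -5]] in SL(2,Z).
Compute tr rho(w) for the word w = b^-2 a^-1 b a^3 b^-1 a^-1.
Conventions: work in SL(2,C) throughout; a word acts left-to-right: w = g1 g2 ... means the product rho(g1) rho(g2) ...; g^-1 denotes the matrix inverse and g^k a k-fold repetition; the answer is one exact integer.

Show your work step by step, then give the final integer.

rho(b^-1) = [[-5, -8], [2, 3]]
... * rho(b^-1) = [[-5, -8], [2, 3]]  ->  [[9, 16], [-4, -7]]
... * rho(a^-1) = [[3, 1], [2, 1]]  ->  [[59, 25], [-26, -11]]
... * rho(b) = [[3, 8], [-2, -5]]  ->  [[127, 347], [-56, -153]]
... * rho(a) = [[1, -1], [-2, 3]]  ->  [[-567, 914], [250, -403]]
... * rho(a) = [[1, -1], [-2, 3]]  ->  [[-2395, 3309], [1056, -1459]]
... * rho(a) = [[1, -1], [-2, 3]]  ->  [[-9013, 12322], [3974, -5433]]
... * rho(b^-1) = [[-5, -8], [2, 3]]  ->  [[69709, 109070], [-30736, -48091]]
... * rho(a^-1) = [[3, 1], [2, 1]]  ->  [[427267, 178779], [-188390, -78827]]
tr = 427267 + -78827 = 348440

348440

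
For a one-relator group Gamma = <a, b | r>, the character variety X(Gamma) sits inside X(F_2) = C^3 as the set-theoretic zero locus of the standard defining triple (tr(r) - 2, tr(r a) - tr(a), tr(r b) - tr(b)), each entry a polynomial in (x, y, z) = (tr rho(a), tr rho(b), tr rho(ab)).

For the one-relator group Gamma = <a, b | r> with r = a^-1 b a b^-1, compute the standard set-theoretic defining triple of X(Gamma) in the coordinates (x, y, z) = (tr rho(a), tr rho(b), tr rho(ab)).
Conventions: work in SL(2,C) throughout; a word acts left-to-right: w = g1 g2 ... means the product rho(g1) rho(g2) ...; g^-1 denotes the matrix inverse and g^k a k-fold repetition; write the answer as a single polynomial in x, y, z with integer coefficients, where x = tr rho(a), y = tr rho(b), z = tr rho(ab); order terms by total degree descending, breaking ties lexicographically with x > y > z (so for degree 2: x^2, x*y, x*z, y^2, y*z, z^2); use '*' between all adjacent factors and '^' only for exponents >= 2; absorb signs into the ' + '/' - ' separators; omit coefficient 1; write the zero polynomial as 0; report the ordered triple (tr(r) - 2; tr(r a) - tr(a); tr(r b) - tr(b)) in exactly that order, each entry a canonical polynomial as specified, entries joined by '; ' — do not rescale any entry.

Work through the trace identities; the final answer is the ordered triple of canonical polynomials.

-x*y*z + x^2 + y^2 + z^2 - 4; 0; 0

tr(b a b) = tr(b)*tr(a b) - tr(a) = y*z - x
tr(b a b a) = tr(b a)*tr(b a) - tr(1)   [split at repeated b] = z^2 - 2
use: tr(a^-1 b a b) = tr(b a b)*tr(a) - tr(b a b a) = x*y*z - x^2 - z^2 + 2
tr(a^-1 b a b^-1) = tr(a^-1 b a)*tr(b) - tr(a^-1 b a b) = -x*y*z + x^2 + y^2 + z^2 - 2
assemble the triple (tr(r) - 2; tr(r a) - x; tr(r b) - y)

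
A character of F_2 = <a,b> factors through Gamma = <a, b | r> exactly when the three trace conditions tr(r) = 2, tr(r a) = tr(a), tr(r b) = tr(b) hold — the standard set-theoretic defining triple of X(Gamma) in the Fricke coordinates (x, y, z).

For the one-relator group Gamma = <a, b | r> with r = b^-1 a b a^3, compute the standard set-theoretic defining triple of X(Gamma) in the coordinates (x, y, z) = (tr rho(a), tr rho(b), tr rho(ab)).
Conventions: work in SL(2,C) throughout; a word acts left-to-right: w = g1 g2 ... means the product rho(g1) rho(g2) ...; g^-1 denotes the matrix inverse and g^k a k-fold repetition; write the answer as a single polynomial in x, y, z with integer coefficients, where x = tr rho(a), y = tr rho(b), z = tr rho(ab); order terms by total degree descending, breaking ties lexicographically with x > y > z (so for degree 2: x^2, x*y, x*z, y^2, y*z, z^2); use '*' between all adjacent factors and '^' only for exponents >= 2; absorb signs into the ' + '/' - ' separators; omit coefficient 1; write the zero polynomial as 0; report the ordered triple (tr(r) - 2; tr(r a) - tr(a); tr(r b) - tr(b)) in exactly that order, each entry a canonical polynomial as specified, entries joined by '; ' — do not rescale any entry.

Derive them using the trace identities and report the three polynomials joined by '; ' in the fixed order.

tr(b a^2) = tr(a)*tr(b a) - tr(b) = x*z - y
tr(b a^3) = tr(a)*tr(b a^2) - tr(b a) = x^2*z - x*y - z
apply: tr(a b a^3) = tr(a)*tr(b a^3) - tr(b a^2) = x^3*z - x^2*y - 2*x*z + y
use: tr(b a b a) = tr(a b)*tr(a b) - tr(1)   [split at repeated a] = z^2 - 2
use: tr(b a b) = tr(b)*tr(a b) - tr(a) = y*z - x
use: tr(a b a b a) = tr(a)*tr(b a b a) - tr(b a b) = x*z^2 - y*z - x
tr(a b a^3 b) = tr(a)*tr(a b a b a) - tr(a b a b) = x^2*z^2 - x*y*z - x^2 - z^2 + 2
tr(b^-1 a b a^3) = tr(a b a^3)*tr(b) - tr(a b a^3 b) = x^3*y*z - x^2*y^2 - x^2*z^2 - x*y*z + x^2 + y^2 + z^2 - 2
tr(a b a^4) = tr(a)*tr(b a^4) - tr(b a^3) = x^4*z - x^3*y - 3*x^2*z + 2*x*y + z
use: tr(a b a^4 b) = tr(a)*tr(a b a b a^2) - tr(a b a b a) = x^3*z^2 - x^2*y*z - x^3 - 2*x*z^2 + y*z + 3*x
use: tr(b^-1 a b a^4) = tr(a b a^4)*tr(b) - tr(a b a^4 b) = x^4*y*z - x^3*y^2 - x^3*z^2 - 2*x^2*y*z + x^3 + 2*x*y^2 + 2*x*z^2 - 3*x
assemble the triple (tr(r) - 2; tr(r a) - x; tr(r b) - y)

x^3*y*z - x^2*y^2 - x^2*z^2 - x*y*z + x^2 + y^2 + z^2 - 4; x^4*y*z - x^3*y^2 - x^3*z^2 - 2*x^2*y*z + x^3 + 2*x*y^2 + 2*x*z^2 - 4*x; x^3*z - x^2*y - 2*x*z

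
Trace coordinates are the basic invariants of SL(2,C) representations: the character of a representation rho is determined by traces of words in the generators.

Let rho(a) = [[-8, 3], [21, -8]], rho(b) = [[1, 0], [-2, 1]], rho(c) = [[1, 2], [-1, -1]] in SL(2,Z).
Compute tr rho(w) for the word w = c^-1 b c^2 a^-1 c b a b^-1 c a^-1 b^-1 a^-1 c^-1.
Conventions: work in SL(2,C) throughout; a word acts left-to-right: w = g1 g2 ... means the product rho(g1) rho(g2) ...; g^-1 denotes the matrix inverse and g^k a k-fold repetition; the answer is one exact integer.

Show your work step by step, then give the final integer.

rho(c^-1) = [[-1, -2], [1, 1]]
... * rho(b) = [[1, 0], [-2, 1]]  ->  [[3, -2], [-1, 1]]
... * rho(c) = [[1, 2], [-1, -1]]  ->  [[5, 8], [-2, -3]]
... * rho(c) = [[1, 2], [-1, -1]]  ->  [[-3, 2], [1, -1]]
... * rho(a^-1) = [[-8, -3], [-21, -8]]  ->  [[-18, -7], [13, 5]]
... * rho(c) = [[1, 2], [-1, -1]]  ->  [[-11, -29], [8, 21]]
... * rho(b) = [[1, 0], [-2, 1]]  ->  [[47, -29], [-34, 21]]
... * rho(a) = [[-8, 3], [21, -8]]  ->  [[-985, 373], [713, -270]]
... * rho(b^-1) = [[1, 0], [2, 1]]  ->  [[-239, 373], [173, -270]]
... * rho(c) = [[1, 2], [-1, -1]]  ->  [[-612, -851], [443, 616]]
... * rho(a^-1) = [[-8, -3], [-21, -8]]  ->  [[22767, 8644], [-16480, -6257]]
... * rho(b^-1) = [[1, 0], [2, 1]]  ->  [[40055, 8644], [-28994, -6257]]
... * rho(a^-1) = [[-8, -3], [-21, -8]]  ->  [[-501964, -189317], [363349, 137038]]
... * rho(c^-1) = [[-1, -2], [1, 1]]  ->  [[312647, 814611], [-226311, -589660]]
tr = 312647 + -589660 = -277013

-277013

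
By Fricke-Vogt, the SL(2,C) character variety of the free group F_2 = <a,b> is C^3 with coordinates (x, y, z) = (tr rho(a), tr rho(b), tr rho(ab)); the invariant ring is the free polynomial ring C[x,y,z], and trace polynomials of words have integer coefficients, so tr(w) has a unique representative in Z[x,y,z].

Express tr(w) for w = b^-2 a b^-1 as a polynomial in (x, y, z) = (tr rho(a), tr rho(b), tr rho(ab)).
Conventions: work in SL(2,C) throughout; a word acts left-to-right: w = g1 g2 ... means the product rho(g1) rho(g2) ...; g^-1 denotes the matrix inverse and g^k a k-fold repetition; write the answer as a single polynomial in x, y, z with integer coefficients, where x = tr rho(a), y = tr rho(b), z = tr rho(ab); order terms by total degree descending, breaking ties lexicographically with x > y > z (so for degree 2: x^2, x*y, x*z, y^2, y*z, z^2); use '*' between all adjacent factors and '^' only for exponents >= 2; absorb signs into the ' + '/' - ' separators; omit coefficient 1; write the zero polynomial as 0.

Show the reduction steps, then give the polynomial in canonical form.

x*y^3 - y^2*z - 2*x*y + z

trace(b^-1 a) = trace(a) * trace(b) - trace(a b)  (eliminate b^-1) = x*y - z
trace(a b^-2) = trace(b^-1 a) * trace(b) - trace(b^-1 a b)  (eliminate b^-1) = x*y^2 - y*z - x
so trace(b^-2 a b^-1) = trace(a b^-2) * trace(b) - trace(a b^-1)  (eliminate b^-1) = x*y^3 - y^2*z - 2*x*y + z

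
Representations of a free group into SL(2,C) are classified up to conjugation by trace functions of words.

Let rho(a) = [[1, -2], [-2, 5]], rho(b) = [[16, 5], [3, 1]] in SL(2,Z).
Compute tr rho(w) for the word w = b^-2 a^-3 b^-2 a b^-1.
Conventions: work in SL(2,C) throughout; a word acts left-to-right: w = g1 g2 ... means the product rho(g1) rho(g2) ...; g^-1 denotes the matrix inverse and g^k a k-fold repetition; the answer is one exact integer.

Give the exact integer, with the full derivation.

29011669

rho(b^-1) = [[1, -5], [-3, 16]]
... * rho(b^-1) = [[1, -5], [-3, 16]]  ->  [[16, -85], [-51, 271]]
... * rho(a^-1) = [[5, 2], [2, 1]]  ->  [[-90, -53], [287, 169]]
... * rho(a^-1) = [[5, 2], [2, 1]]  ->  [[-556, -233], [1773, 743]]
... * rho(a^-1) = [[5, 2], [2, 1]]  ->  [[-3246, -1345], [10351, 4289]]
... * rho(b^-1) = [[1, -5], [-3, 16]]  ->  [[789, -5290], [-2516, 16869]]
... * rho(b^-1) = [[1, -5], [-3, 16]]  ->  [[16659, -88585], [-53123, 282484]]
... * rho(a) = [[1, -2], [-2, 5]]  ->  [[193829, -476243], [-618091, 1518666]]
... * rho(b^-1) = [[1, -5], [-3, 16]]  ->  [[1622558, -8589033], [-5174089, 27389111]]
tr = 1622558 + 27389111 = 29011669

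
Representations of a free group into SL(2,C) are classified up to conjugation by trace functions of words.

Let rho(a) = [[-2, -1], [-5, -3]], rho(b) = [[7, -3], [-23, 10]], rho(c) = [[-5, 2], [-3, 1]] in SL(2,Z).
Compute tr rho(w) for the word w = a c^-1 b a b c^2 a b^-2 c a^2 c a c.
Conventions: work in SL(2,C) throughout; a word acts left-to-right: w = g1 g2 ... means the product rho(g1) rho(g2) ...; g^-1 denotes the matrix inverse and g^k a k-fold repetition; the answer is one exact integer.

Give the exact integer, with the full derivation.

rho(a) = [[-2, -1], [-5, -3]]
... * rho(c^-1) = [[1, -2], [3, -5]]  ->  [[-5, 9], [-14, 25]]
... * rho(b) = [[7, -3], [-23, 10]]  ->  [[-242, 105], [-673, 292]]
... * rho(a) = [[-2, -1], [-5, -3]]  ->  [[-41, -73], [-114, -203]]
... * rho(b) = [[7, -3], [-23, 10]]  ->  [[1392, -607], [3871, -1688]]
... * rho(c) = [[-5, 2], [-3, 1]]  ->  [[-5139, 2177], [-14291, 6054]]
... * rho(c) = [[-5, 2], [-3, 1]]  ->  [[19164, -8101], [53293, -22528]]
... * rho(a) = [[-2, -1], [-5, -3]]  ->  [[2177, 5139], [6054, 14291]]
... * rho(b^-1) = [[10, 3], [23, 7]]  ->  [[139967, 42504], [389233, 118199]]
... * rho(b^-1) = [[10, 3], [23, 7]]  ->  [[2377262, 717429], [6610907, 1995092]]
... * rho(c) = [[-5, 2], [-3, 1]]  ->  [[-14038597, 5471953], [-39039811, 15216906]]
... * rho(a) = [[-2, -1], [-5, -3]]  ->  [[717429, -2377262], [1995092, -6610907]]
... * rho(a) = [[-2, -1], [-5, -3]]  ->  [[10451452, 6414357], [29064351, 17837629]]
... * rho(c) = [[-5, 2], [-3, 1]]  ->  [[-71500331, 27317261], [-198834642, 75966331]]
... * rho(a) = [[-2, -1], [-5, -3]]  ->  [[6414357, -10451452], [17837629, -29064351]]
... * rho(c) = [[-5, 2], [-3, 1]]  ->  [[-717429, 2377262], [-1995092, 6610907]]
tr = -717429 + 6610907 = 5893478

5893478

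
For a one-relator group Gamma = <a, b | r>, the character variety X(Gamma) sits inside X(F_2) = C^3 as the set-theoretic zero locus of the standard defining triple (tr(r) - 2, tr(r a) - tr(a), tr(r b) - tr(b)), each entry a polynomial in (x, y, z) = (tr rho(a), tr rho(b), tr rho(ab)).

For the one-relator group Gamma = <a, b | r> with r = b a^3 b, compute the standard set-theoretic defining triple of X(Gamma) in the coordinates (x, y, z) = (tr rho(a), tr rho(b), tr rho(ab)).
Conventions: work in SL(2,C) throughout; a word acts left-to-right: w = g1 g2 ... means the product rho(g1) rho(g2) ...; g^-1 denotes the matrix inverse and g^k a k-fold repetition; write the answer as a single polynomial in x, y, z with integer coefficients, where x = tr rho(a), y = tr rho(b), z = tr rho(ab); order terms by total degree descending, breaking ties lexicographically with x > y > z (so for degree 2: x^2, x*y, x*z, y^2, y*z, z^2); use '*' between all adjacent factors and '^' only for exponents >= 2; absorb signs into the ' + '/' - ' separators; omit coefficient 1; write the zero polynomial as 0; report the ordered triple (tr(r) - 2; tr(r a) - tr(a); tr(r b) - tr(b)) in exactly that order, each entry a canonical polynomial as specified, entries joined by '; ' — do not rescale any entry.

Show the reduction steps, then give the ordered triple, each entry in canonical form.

so trace(b^2 a) = trace(b)*trace(a b) - trace(a)  (reduce the b square) = y*z - x
trace(b^2) = trace(b)*trace(b) - trace(1)  (reduce the b square) = y^2 - 2
reduce: trace(b^2 a^2) = trace(a)*trace(b^2 a) - trace(b^2)  (reduce the a square) = x*y*z - x^2 - y^2 + 2
trace(b a^3 b) = trace(a)*trace(b^2 a^2) - trace(b^2 a)  (reduce the a square) = x^2*y*z - x^3 - x*y^2 - y*z + 3*x
reduce: trace(b a b a) = trace(a b)*trace(a b) - trace(1)   [split at a repeated a] = z^2 - 2
trace(a b a b a) = trace(a)*trace(b a b a) - trace(b a b)   [square of a] = x*z^2 - y*z - x
reduce: trace(b a^3 b a) = trace(a)*trace(a b a b a) - trace(a b a b)   [square of a] = x^2*z^2 - x*y*z - x^2 - z^2 + 2
reduce: trace(b a^2) = trace(a)*trace(b a) - trace(b) = x*z - y
reduce: trace(b a^3) = trace(a)*trace(b a^2) - trace(b a) = x^2*z - x*y - z
trace(b a^3 b^2) = trace(b)*trace(b a^3 b) - trace(b a^3) = x^2*y^2*z - x^3*y - x*y^3 - x^2*z - y^2*z + 4*x*y + z
assemble the triple (trace(r) - 2; trace(r a) - x; trace(r b) - y)

x^2*y*z - x^3 - x*y^2 - y*z + 3*x - 2; x^2*z^2 - x*y*z - x^2 - z^2 - x + 2; x^2*y^2*z - x^3*y - x*y^3 - x^2*z - y^2*z + 4*x*y - y + z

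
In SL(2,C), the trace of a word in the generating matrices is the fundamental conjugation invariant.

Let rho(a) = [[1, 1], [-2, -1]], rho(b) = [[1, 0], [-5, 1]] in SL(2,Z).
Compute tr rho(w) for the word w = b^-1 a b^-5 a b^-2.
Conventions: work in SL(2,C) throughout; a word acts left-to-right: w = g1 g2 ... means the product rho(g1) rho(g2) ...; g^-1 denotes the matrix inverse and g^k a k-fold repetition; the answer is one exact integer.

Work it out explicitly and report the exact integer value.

373

rho(b^-1) = [[1, 0], [5, 1]]
... * rho(a) = [[1, 1], [-2, -1]]  ->  [[1, 1], [3, 4]]
... * rho(b^-1) = [[1, 0], [5, 1]]  ->  [[6, 1], [23, 4]]
... * rho(b^-1) = [[1, 0], [5, 1]]  ->  [[11, 1], [43, 4]]
... * rho(b^-1) = [[1, 0], [5, 1]]  ->  [[16, 1], [63, 4]]
... * rho(b^-1) = [[1, 0], [5, 1]]  ->  [[21, 1], [83, 4]]
... * rho(b^-1) = [[1, 0], [5, 1]]  ->  [[26, 1], [103, 4]]
... * rho(a) = [[1, 1], [-2, -1]]  ->  [[24, 25], [95, 99]]
... * rho(b^-1) = [[1, 0], [5, 1]]  ->  [[149, 25], [590, 99]]
... * rho(b^-1) = [[1, 0], [5, 1]]  ->  [[274, 25], [1085, 99]]
tr = 274 + 99 = 373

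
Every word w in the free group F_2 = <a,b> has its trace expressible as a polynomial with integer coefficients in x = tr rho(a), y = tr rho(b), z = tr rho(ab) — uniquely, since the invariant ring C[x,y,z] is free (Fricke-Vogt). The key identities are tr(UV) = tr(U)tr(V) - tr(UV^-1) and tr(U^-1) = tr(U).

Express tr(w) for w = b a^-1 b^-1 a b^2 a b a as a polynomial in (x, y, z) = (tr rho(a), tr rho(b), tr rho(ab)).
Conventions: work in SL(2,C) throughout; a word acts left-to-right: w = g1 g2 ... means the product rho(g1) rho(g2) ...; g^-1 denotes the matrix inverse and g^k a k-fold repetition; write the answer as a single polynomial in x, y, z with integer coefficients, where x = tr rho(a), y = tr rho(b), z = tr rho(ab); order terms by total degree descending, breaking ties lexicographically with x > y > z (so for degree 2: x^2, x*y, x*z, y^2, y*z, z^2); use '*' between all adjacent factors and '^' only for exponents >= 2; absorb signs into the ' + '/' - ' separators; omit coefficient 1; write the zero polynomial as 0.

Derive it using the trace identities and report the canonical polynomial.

-x*y^2*z^3 + 2*x^2*y*z^2 + y^3*z^2 + y*z^4 - x^3*z - x*z^3 - x^2*y - y^3 - 4*y*z^2 + 3*x*z + 3*y

next, trace(a b a b) = trace(a b) trace(a b) - trace(1)  (split on a) = z^2 - 2
next, trace(a b a) = trace(a) trace(b a) - trace(b)  (reduce the a square) = x*z - y
trace(a b a b^2) = trace(b) trace(a b a b) - trace(a b a)  (reduce the b square) = y*z^2 - x*z - y
trace(b^2 a b a b) = trace(b) trace(a b a b^2) - trace(a b a b)  (reduce the b square) = y^2*z^2 - x*y*z - y^2 - z^2 + 2
next, trace(a b a b a b) = trace(a b a b) trace(a b) - trace(b a)  (split on a) = z^3 - 3*z
trace(b a b) = trace(b) trace(a b) - trace(a)  (reduce the b square) = y*z - x
trace(a b a b a) = trace(a) trace(b a b a) - trace(b a b)  (reduce the a square) = x*z^2 - y*z - x
next, trace(a b^2 a b a b) = trace(b) trace(a b a b a b) - trace(a b a b a)  (reduce the b square) = y*z^3 - x*z^2 - 2*y*z + x
trace(a b a^2) = trace(a) trace(b a^2) - trace(b a)  (reduce the a square) = x^2*z - x*y - z
trace(a b^2 a b a) = trace(b) trace(a b a^2 b) - trace(a b a^2)  (reduce the b square) = x*y*z^2 - x^2*z - y^2*z + z
next, trace(b a b^2 a b a b) = trace(b) trace(a b^2 a b a b) - trace(a b^2 a b a)  (reduce the b square) = y^2*z^3 - 2*x*y*z^2 + x^2*z - y^2*z + x*y - z
next, trace(a b a b a b a b) = trace(a b a b) trace(a b a b) - trace(1)  (split on a) = z^4 - 4*z^2 + 2
and trace(a b a b a b a) = trace(a) trace(b a b a b a) - trace(b a b a b)  (reduce the a square) = x*z^3 - y*z^2 - 2*x*z + y
trace(b a b^2 a b a b a) = trace(b) trace(a b a b a b a b) - trace(a b a b a b a)  (reduce the b square) = y*z^4 - x*z^3 - 3*y*z^2 + 2*x*z + y
and trace(a b^2 a b a b a^-1 b) = trace(b a b^2 a b a b) trace(a) - trace(b a b^2 a b a b a)  (eliminate a^-1) = x*y^2*z^3 - 2*x^2*y*z^2 - y*z^4 + x^3*z - x*y^2*z + x*z^3 + x^2*y + 3*y*z^2 - 3*x*z - y
next, trace(b a^-1 b^-1 a b^2 a b a) = trace(a b^2 a b a b a^-1) trace(b) - trace(a b^2 a b a b a^-1 b)  (eliminate b^-1) = -x*y^2*z^3 + 2*x^2*y*z^2 + y^3*z^2 + y*z^4 - x^3*z - x*z^3 - x^2*y - y^3 - 4*y*z^2 + 3*x*z + 3*y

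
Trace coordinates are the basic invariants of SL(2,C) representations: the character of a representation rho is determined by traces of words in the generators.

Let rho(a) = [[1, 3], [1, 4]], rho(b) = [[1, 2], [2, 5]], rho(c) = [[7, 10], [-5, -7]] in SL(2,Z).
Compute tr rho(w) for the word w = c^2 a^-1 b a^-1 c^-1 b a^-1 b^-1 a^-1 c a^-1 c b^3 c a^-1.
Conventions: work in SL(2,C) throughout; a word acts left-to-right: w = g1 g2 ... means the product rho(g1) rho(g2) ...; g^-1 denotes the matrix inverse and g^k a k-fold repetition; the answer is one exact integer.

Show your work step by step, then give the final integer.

498379543

rho(c) = [[7, 10], [-5, -7]]
... * rho(c) = [[7, 10], [-5, -7]]  ->  [[-1, 0], [0, -1]]
... * rho(a^-1) = [[4, -3], [-1, 1]]  ->  [[-4, 3], [1, -1]]
... * rho(b) = [[1, 2], [2, 5]]  ->  [[2, 7], [-1, -3]]
... * rho(a^-1) = [[4, -3], [-1, 1]]  ->  [[1, 1], [-1, 0]]
... * rho(c^-1) = [[-7, -10], [5, 7]]  ->  [[-2, -3], [7, 10]]
... * rho(b) = [[1, 2], [2, 5]]  ->  [[-8, -19], [27, 64]]
... * rho(a^-1) = [[4, -3], [-1, 1]]  ->  [[-13, 5], [44, -17]]
... * rho(b^-1) = [[5, -2], [-2, 1]]  ->  [[-75, 31], [254, -105]]
... * rho(a^-1) = [[4, -3], [-1, 1]]  ->  [[-331, 256], [1121, -867]]
... * rho(c) = [[7, 10], [-5, -7]]  ->  [[-3597, -5102], [12182, 17279]]
... * rho(a^-1) = [[4, -3], [-1, 1]]  ->  [[-9286, 5689], [31449, -19267]]
... * rho(c) = [[7, 10], [-5, -7]]  ->  [[-93447, -132683], [316478, 449359]]
... * rho(b) = [[1, 2], [2, 5]]  ->  [[-358813, -850309], [1215196, 2879751]]
... * rho(b) = [[1, 2], [2, 5]]  ->  [[-2059431, -4969171], [6974698, 16829147]]
... * rho(b) = [[1, 2], [2, 5]]  ->  [[-11997773, -28964717], [40632992, 98095131]]
... * rho(c) = [[7, 10], [-5, -7]]  ->  [[60839174, 82775289], [-206044711, -280335997]]
... * rho(a^-1) = [[4, -3], [-1, 1]]  ->  [[160581407, -99742233], [-543842847, 337798136]]
tr = 160581407 + 337798136 = 498379543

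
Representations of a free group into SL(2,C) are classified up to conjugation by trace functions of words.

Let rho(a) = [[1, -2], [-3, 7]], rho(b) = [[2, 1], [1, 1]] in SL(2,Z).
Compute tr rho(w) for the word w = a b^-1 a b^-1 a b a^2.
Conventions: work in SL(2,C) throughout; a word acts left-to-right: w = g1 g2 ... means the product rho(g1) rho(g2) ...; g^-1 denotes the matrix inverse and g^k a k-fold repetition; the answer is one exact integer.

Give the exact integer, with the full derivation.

rho(a) = [[1, -2], [-3, 7]]
... * rho(b^-1) = [[1, -1], [-1, 2]]  ->  [[3, -5], [-10, 17]]
... * rho(a) = [[1, -2], [-3, 7]]  ->  [[18, -41], [-61, 139]]
... * rho(b^-1) = [[1, -1], [-1, 2]]  ->  [[59, -100], [-200, 339]]
... * rho(a) = [[1, -2], [-3, 7]]  ->  [[359, -818], [-1217, 2773]]
... * rho(b) = [[2, 1], [1, 1]]  ->  [[-100, -459], [339, 1556]]
... * rho(a) = [[1, -2], [-3, 7]]  ->  [[1277, -3013], [-4329, 10214]]
... * rho(a) = [[1, -2], [-3, 7]]  ->  [[10316, -23645], [-34971, 80156]]
tr = 10316 + 80156 = 90472

90472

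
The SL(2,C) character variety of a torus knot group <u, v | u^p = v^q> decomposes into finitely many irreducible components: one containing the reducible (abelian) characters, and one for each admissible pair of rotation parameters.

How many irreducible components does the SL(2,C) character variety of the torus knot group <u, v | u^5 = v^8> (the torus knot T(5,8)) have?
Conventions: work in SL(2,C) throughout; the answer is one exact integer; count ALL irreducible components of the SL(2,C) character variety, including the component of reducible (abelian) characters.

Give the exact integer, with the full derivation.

15

In the torus knot group T(5,8), u^5 = v^8 is central, so an irreducible representation sends it to +I or -I (Schur).
So on each irreducible component the traces are pinned: tr(u) = 2*cos(pi*alpha/5) with 1 <= alpha <= 4, tr(v) = 2*cos(pi*beta/8) with 1 <= beta <= 7.
The two central values (-1)^alpha I and (-1)^beta I must be the same matrix, so alpha and beta share a parity.
Enumerate parity-matched pairs: 2*4 odd-odd plus 2*3 even-even gives 14.
Total: 14 irreducible-character components + 1 reducible (abelian) component = 15.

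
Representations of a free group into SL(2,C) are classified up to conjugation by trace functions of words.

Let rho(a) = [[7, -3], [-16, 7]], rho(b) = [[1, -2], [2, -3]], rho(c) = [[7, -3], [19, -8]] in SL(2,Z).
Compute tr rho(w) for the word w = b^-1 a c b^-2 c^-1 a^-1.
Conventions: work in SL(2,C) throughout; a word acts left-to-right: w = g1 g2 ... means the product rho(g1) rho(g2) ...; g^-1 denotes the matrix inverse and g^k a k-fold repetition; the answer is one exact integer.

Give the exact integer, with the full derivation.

rho(b^-1) = [[-3, 2], [-2, 1]]
... * rho(a) = [[7, -3], [-16, 7]]  ->  [[-53, 23], [-30, 13]]
... * rho(c) = [[7, -3], [19, -8]]  ->  [[66, -25], [37, -14]]
... * rho(b^-1) = [[-3, 2], [-2, 1]]  ->  [[-148, 107], [-83, 60]]
... * rho(b^-1) = [[-3, 2], [-2, 1]]  ->  [[230, -189], [129, -106]]
... * rho(c^-1) = [[-8, 3], [-19, 7]]  ->  [[1751, -633], [982, -355]]
... * rho(a^-1) = [[7, 3], [16, 7]]  ->  [[2129, 822], [1194, 461]]
tr = 2129 + 461 = 2590

2590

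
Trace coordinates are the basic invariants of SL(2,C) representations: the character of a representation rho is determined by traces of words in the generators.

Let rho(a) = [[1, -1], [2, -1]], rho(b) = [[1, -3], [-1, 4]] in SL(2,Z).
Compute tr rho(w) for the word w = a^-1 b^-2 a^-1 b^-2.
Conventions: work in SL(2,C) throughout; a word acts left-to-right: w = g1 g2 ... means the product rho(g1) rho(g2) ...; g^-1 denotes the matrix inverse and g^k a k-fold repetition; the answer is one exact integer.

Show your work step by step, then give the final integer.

1598

rho(a^-1) = [[-1, 1], [-2, 1]]
... * rho(b^-1) = [[4, 3], [1, 1]]  ->  [[-3, -2], [-7, -5]]
... * rho(b^-1) = [[4, 3], [1, 1]]  ->  [[-14, -11], [-33, -26]]
... * rho(a^-1) = [[-1, 1], [-2, 1]]  ->  [[36, -25], [85, -59]]
... * rho(b^-1) = [[4, 3], [1, 1]]  ->  [[119, 83], [281, 196]]
... * rho(b^-1) = [[4, 3], [1, 1]]  ->  [[559, 440], [1320, 1039]]
tr = 559 + 1039 = 1598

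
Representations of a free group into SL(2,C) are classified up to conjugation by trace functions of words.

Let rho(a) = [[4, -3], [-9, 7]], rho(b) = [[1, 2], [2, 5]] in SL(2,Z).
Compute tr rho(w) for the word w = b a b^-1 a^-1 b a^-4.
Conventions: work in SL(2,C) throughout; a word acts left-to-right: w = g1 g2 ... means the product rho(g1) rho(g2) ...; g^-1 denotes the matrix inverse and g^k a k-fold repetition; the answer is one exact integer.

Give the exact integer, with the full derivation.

-40349829

rho(b) = [[1, 2], [2, 5]]
... * rho(a) = [[4, -3], [-9, 7]]  ->  [[-14, 11], [-37, 29]]
... * rho(b^-1) = [[5, -2], [-2, 1]]  ->  [[-92, 39], [-243, 103]]
... * rho(a^-1) = [[7, 3], [9, 4]]  ->  [[-293, -120], [-774, -317]]
... * rho(b) = [[1, 2], [2, 5]]  ->  [[-533, -1186], [-1408, -3133]]
... * rho(a^-1) = [[7, 3], [9, 4]]  ->  [[-14405, -6343], [-38053, -16756]]
... * rho(a^-1) = [[7, 3], [9, 4]]  ->  [[-157922, -68587], [-417175, -181183]]
... * rho(a^-1) = [[7, 3], [9, 4]]  ->  [[-1722737, -748114], [-4550872, -1976257]]
... * rho(a^-1) = [[7, 3], [9, 4]]  ->  [[-18792185, -8160667], [-49642417, -21557644]]
tr = -18792185 + -21557644 = -40349829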